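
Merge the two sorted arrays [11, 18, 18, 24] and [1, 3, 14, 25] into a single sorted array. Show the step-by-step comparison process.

Merging process:

Compare 11 vs 1: take 1 from right. Merged: [1]
Compare 11 vs 3: take 3 from right. Merged: [1, 3]
Compare 11 vs 14: take 11 from left. Merged: [1, 3, 11]
Compare 18 vs 14: take 14 from right. Merged: [1, 3, 11, 14]
Compare 18 vs 25: take 18 from left. Merged: [1, 3, 11, 14, 18]
Compare 18 vs 25: take 18 from left. Merged: [1, 3, 11, 14, 18, 18]
Compare 24 vs 25: take 24 from left. Merged: [1, 3, 11, 14, 18, 18, 24]
Append remaining from right: [25]. Merged: [1, 3, 11, 14, 18, 18, 24, 25]

Final merged array: [1, 3, 11, 14, 18, 18, 24, 25]
Total comparisons: 7

The merged array is [1, 3, 11, 14, 18, 18, 24, 25], requiring 7 comparisons. The merge step runs in O(n) time where n is the total number of elements.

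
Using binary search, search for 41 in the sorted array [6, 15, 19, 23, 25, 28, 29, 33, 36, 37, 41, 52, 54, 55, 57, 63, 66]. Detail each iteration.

Binary search for 41 in [6, 15, 19, 23, 25, 28, 29, 33, 36, 37, 41, 52, 54, 55, 57, 63, 66]:

lo=0, hi=16, mid=8, arr[mid]=36 -> 36 < 41, search right half
lo=9, hi=16, mid=12, arr[mid]=54 -> 54 > 41, search left half
lo=9, hi=11, mid=10, arr[mid]=41 -> Found target at index 10!

Binary search finds 41 at index 10 after 3 comparisons. The search repeatedly halves the search space by comparing with the middle element.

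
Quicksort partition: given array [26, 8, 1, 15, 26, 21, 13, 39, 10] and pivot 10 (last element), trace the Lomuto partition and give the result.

Lomuto partition with pivot = 10:

Initial array: [26, 8, 1, 15, 26, 21, 13, 39, 10]

arr[0]=26 > 10: no swap
arr[1]=8 <= 10: swap with position 0, array becomes [8, 26, 1, 15, 26, 21, 13, 39, 10]
arr[2]=1 <= 10: swap with position 1, array becomes [8, 1, 26, 15, 26, 21, 13, 39, 10]
arr[3]=15 > 10: no swap
arr[4]=26 > 10: no swap
arr[5]=21 > 10: no swap
arr[6]=13 > 10: no swap
arr[7]=39 > 10: no swap

Place pivot at position 2: [8, 1, 10, 15, 26, 21, 13, 39, 26]
Pivot position: 2

After partitioning with pivot 10, the array becomes [8, 1, 10, 15, 26, 21, 13, 39, 26]. The pivot is placed at index 2. All elements to the left of the pivot are <= 10, and all elements to the right are > 10.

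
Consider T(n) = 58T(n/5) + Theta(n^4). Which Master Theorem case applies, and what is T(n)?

Master Theorem for T(n) = 58T(n/5) + O(n^4):

a = 58, b = 5, c = 4
log_b(a) = log_5(58) = 2.5229

Case 3: c = 4 > log_5(58) = 2.5229
T(n) = O(n^4) = O(n^4)

For T(n) = 58T(n/5) + O(n^4): log_5(58) = 2.5229. This is Case 3 of the Master Theorem (c > log_b(a), work dominated by root), giving O(n^4).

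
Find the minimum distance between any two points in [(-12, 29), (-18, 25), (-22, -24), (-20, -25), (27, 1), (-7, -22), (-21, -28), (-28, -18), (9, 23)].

Computing all pairwise distances among 9 points:

d((-12, 29), (-18, 25)) = 7.2111
d((-12, 29), (-22, -24)) = 53.9351
d((-12, 29), (-20, -25)) = 54.5894
d((-12, 29), (27, 1)) = 48.0104
d((-12, 29), (-7, -22)) = 51.2445
d((-12, 29), (-21, -28)) = 57.7062
d((-12, 29), (-28, -18)) = 49.6488
d((-12, 29), (9, 23)) = 21.8403
d((-18, 25), (-22, -24)) = 49.163
d((-18, 25), (-20, -25)) = 50.04
d((-18, 25), (27, 1)) = 51.0
d((-18, 25), (-7, -22)) = 48.2701
d((-18, 25), (-21, -28)) = 53.0848
d((-18, 25), (-28, -18)) = 44.1475
d((-18, 25), (9, 23)) = 27.074
d((-22, -24), (-20, -25)) = 2.2361 <-- minimum
d((-22, -24), (27, 1)) = 55.0091
d((-22, -24), (-7, -22)) = 15.1327
d((-22, -24), (-21, -28)) = 4.1231
d((-22, -24), (-28, -18)) = 8.4853
d((-22, -24), (9, 23)) = 56.3028
d((-20, -25), (27, 1)) = 53.7122
d((-20, -25), (-7, -22)) = 13.3417
d((-20, -25), (-21, -28)) = 3.1623
d((-20, -25), (-28, -18)) = 10.6301
d((-20, -25), (9, 23)) = 56.0803
d((27, 1), (-7, -22)) = 41.0488
d((27, 1), (-21, -28)) = 56.0803
d((27, 1), (-28, -18)) = 58.1893
d((27, 1), (9, 23)) = 28.4253
d((-7, -22), (-21, -28)) = 15.2315
d((-7, -22), (-28, -18)) = 21.3776
d((-7, -22), (9, 23)) = 47.7598
d((-21, -28), (-28, -18)) = 12.2066
d((-21, -28), (9, 23)) = 59.1692
d((-28, -18), (9, 23)) = 55.2268

Closest pair: (-22, -24) and (-20, -25) with distance 2.2361

The closest pair is (-22, -24) and (-20, -25) with Euclidean distance 2.2361. For 9 points, brute-force pairwise comparison is shown above. For large n, the divide-and-conquer algorithm (sort by x, recurse on halves, check the dividing strip) achieves O(n log n).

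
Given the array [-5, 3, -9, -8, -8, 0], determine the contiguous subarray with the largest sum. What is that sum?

Using Kadane's algorithm on [-5, 3, -9, -8, -8, 0]:

Scanning through the array:
Position 1 (value 3): max_ending_here = 3, max_so_far = 3
Position 2 (value -9): max_ending_here = -6, max_so_far = 3
Position 3 (value -8): max_ending_here = -8, max_so_far = 3
Position 4 (value -8): max_ending_here = -8, max_so_far = 3
Position 5 (value 0): max_ending_here = 0, max_so_far = 3

Maximum subarray: [3]
Maximum sum: 3

The maximum subarray is [3] with sum 3. This subarray runs from index 1 to index 1.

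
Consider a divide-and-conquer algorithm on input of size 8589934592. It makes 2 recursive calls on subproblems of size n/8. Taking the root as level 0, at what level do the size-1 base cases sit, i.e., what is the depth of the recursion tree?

For divide and conquer with division factor 8:

Problem sizes at each level:
Level 0: 8589934592
Level 1: 1073741824
Level 2: 134217728
Level 3: 16777216
Level 4: 2097152
Level 5: 262144
Level 6: 32768
Level 7: 4096
Level 8: 512
Level 9: 64
Level 10: 8
Level 11: 1

The root is level 0 and the size-1 base case is level 11 (the tree spans levels 0 through 11, i.e. 12 levels counting the root), so the depth is the number of divisions: log_8(8589934592) = 11

The recursion tree depth is log_8(8589934592) = 11. At each level, the problem size is divided by 8, so it takes 11 divisions to reduce to a base case of size 1. The algorithm makes 2 recursive calls at each level.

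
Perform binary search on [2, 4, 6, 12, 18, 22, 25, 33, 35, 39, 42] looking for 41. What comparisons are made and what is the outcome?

Binary search for 41 in [2, 4, 6, 12, 18, 22, 25, 33, 35, 39, 42]:

lo=0, hi=10, mid=5, arr[mid]=22 -> 22 < 41, search right half
lo=6, hi=10, mid=8, arr[mid]=35 -> 35 < 41, search right half
lo=9, hi=10, mid=9, arr[mid]=39 -> 39 < 41, search right half
lo=10, hi=10, mid=10, arr[mid]=42 -> 42 > 41, search left half
lo=10 > hi=9, target 41 not found

Binary search determines that 41 is not in the array after 4 comparisons. The search space was exhausted without finding the target.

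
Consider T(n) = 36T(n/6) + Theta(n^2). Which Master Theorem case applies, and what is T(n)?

Master Theorem for T(n) = 36T(n/6) + O(n^2):

a = 36, b = 6, c = 2
log_b(a) = log_6(36) = 2.0000

Case 2: c = 2 = log_6(36) = 2.0000
T(n) = O(n^2 log n) = O(n^2 log n)

For T(n) = 36T(n/6) + O(n^2): log_6(36) = 2.0000. This is Case 2 of the Master Theorem (c = log_b(a), equal work at all levels), giving O(n^2 log n).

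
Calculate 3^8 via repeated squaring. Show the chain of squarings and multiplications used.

Computing 3^8 by squaring (build up from 3^1; each line after the first costs one multiplication):

3^1 = 3
3^2 = (3^1)^2 = 3^2 = 9
3^4 = (3^2)^2 = 9^2 = 81
3^8 = (3^4)^2 = 81^2 = 6561

Result: 6561
Multiplications needed: 3 (3 lines after 3^1)

3^8 = 6561. Using exponentiation by squaring, this requires 3 multiplications. The key idea: if the exponent is even, square the half-power; if odd, multiply by the base once.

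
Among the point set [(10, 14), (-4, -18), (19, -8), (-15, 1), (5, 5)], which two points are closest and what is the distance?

Computing all pairwise distances among 5 points:

d((10, 14), (-4, -18)) = 34.9285
d((10, 14), (19, -8)) = 23.7697
d((10, 14), (-15, 1)) = 28.178
d((10, 14), (5, 5)) = 10.2956 <-- minimum
d((-4, -18), (19, -8)) = 25.0799
d((-4, -18), (-15, 1)) = 21.9545
d((-4, -18), (5, 5)) = 24.6982
d((19, -8), (-15, 1)) = 35.171
d((19, -8), (5, 5)) = 19.105
d((-15, 1), (5, 5)) = 20.3961

Closest pair: (10, 14) and (5, 5) with distance 10.2956

The closest pair is (10, 14) and (5, 5) with Euclidean distance 10.2956. For 5 points, brute-force pairwise comparison is shown above. For large n, the divide-and-conquer algorithm (sort by x, recurse on halves, check the dividing strip) achieves O(n log n).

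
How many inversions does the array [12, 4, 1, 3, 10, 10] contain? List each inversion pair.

Finding inversions in [12, 4, 1, 3, 10, 10]:

(0, 1): arr[0]=12 > arr[1]=4
(0, 2): arr[0]=12 > arr[2]=1
(0, 3): arr[0]=12 > arr[3]=3
(0, 4): arr[0]=12 > arr[4]=10
(0, 5): arr[0]=12 > arr[5]=10
(1, 2): arr[1]=4 > arr[2]=1
(1, 3): arr[1]=4 > arr[3]=3

Total inversions: 7

The array has 7 inversion(s): (0,1), (0,2), (0,3), (0,4), (0,5), (1,2), (1,3). Each pair (i,j) satisfies i < j and arr[i] > arr[j].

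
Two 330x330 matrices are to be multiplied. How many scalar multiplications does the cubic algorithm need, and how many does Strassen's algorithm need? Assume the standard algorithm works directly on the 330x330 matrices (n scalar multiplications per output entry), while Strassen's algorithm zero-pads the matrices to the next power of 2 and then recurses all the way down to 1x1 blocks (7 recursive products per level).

Matrix multiplication for 330x330 matrices:

Strassen's algorithm requires power-of-2 dimensions. Pad 330x330 to 512x512 (next power of 2).

Standard algorithm: 330^3 = 35937000 multiplications
Strassen's algorithm: 7^(log2(512)) = 7^9 = 40353607 multiplications
Difference: 35937000 - 40353607 = -4416607 (Strassen uses MORE here due to padding overhead — for small or just-over-power-of-2 n, padding can outweigh the per-level savings)

Standard: 35937000 multiplications (330^3). Strassen: 40353607 multiplications (7^9, after padding to 512x512). Strassen reduces 8 recursive multiplications to 7 at each level.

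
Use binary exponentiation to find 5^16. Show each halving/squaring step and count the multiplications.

Computing 5^16 by squaring (build up from 5^1; each line after the first costs one multiplication):

5^1 = 5
5^2 = (5^1)^2 = 5^2 = 25
5^4 = (5^2)^2 = 25^2 = 625
5^8 = (5^4)^2 = 625^2 = 390625
5^16 = (5^8)^2 = 390625^2 = 152587890625

Result: 152587890625
Multiplications needed: 4 (4 lines after 5^1)

5^16 = 152587890625. Using exponentiation by squaring, this requires 4 multiplications. The key idea: if the exponent is even, square the half-power; if odd, multiply by the base once.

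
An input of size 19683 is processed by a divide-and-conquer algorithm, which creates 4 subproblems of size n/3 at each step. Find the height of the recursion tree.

For divide and conquer with division factor 3:

Problem sizes at each level:
Level 0: 19683
Level 1: 6561
Level 2: 2187
Level 3: 729
Level 4: 243
Level 5: 81
Level 6: 27
Level 7: 9
Level 8: 3
Level 9: 1

The root is level 0 and the size-1 base case is level 9 (the tree spans levels 0 through 9, i.e. 10 levels counting the root), so the depth is the number of divisions: log_3(19683) = 9

The recursion tree depth is log_3(19683) = 9. At each level, the problem size is divided by 3, so it takes 9 divisions to reduce to a base case of size 1. The algorithm makes 4 recursive calls at each level.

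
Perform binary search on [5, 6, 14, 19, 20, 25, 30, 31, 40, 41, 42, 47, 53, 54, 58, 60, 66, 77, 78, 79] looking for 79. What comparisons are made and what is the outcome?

Binary search for 79 in [5, 6, 14, 19, 20, 25, 30, 31, 40, 41, 42, 47, 53, 54, 58, 60, 66, 77, 78, 79]:

lo=0, hi=19, mid=9, arr[mid]=41 -> 41 < 79, search right half
lo=10, hi=19, mid=14, arr[mid]=58 -> 58 < 79, search right half
lo=15, hi=19, mid=17, arr[mid]=77 -> 77 < 79, search right half
lo=18, hi=19, mid=18, arr[mid]=78 -> 78 < 79, search right half
lo=19, hi=19, mid=19, arr[mid]=79 -> Found target at index 19!

Binary search finds 79 at index 19 after 5 comparisons. The search repeatedly halves the search space by comparing with the middle element.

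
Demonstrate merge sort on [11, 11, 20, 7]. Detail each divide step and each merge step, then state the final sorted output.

Merge sort trace:

Split: [11, 11, 20, 7] -> [11, 11] and [20, 7]
  Split: [11, 11] -> [11] and [11]
  Merge: [11] + [11] -> [11, 11]
  Split: [20, 7] -> [20] and [7]
  Merge: [20] + [7] -> [7, 20]
Merge: [11, 11] + [7, 20] -> [7, 11, 11, 20]

Final sorted array: [7, 11, 11, 20]

The merge sort proceeds by recursively splitting the array and merging sorted halves.
After all merges, the sorted array is [7, 11, 11, 20].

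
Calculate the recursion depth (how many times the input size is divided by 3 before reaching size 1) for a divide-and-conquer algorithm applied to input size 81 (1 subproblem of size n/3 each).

For divide and conquer with division factor 3:

Problem sizes at each level:
Level 0: 81
Level 1: 27
Level 2: 9
Level 3: 3
Level 4: 1

The root is level 0 and the size-1 base case is level 4 (the tree spans levels 0 through 4, i.e. 5 levels counting the root), so the depth is the number of divisions: log_3(81) = 4

The recursion tree depth is log_3(81) = 4. At each level, the problem size is divided by 3, so it takes 4 divisions to reduce to a base case of size 1. The algorithm makes 1 recursive call at each level.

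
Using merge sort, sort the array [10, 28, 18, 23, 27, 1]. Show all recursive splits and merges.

Merge sort trace:

Split: [10, 28, 18, 23, 27, 1] -> [10, 28, 18] and [23, 27, 1]
  Split: [10, 28, 18] -> [10] and [28, 18]
    Split: [28, 18] -> [28] and [18]
    Merge: [28] + [18] -> [18, 28]
  Merge: [10] + [18, 28] -> [10, 18, 28]
  Split: [23, 27, 1] -> [23] and [27, 1]
    Split: [27, 1] -> [27] and [1]
    Merge: [27] + [1] -> [1, 27]
  Merge: [23] + [1, 27] -> [1, 23, 27]
Merge: [10, 18, 28] + [1, 23, 27] -> [1, 10, 18, 23, 27, 28]

Final sorted array: [1, 10, 18, 23, 27, 28]

The merge sort proceeds by recursively splitting the array and merging sorted halves.
After all merges, the sorted array is [1, 10, 18, 23, 27, 28].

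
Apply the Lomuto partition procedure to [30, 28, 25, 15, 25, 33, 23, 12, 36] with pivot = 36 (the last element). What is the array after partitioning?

Lomuto partition with pivot = 36:

Initial array: [30, 28, 25, 15, 25, 33, 23, 12, 36]

arr[0]=30 <= 36: swap with position 0, array becomes [30, 28, 25, 15, 25, 33, 23, 12, 36]
arr[1]=28 <= 36: swap with position 1, array becomes [30, 28, 25, 15, 25, 33, 23, 12, 36]
arr[2]=25 <= 36: swap with position 2, array becomes [30, 28, 25, 15, 25, 33, 23, 12, 36]
arr[3]=15 <= 36: swap with position 3, array becomes [30, 28, 25, 15, 25, 33, 23, 12, 36]
arr[4]=25 <= 36: swap with position 4, array becomes [30, 28, 25, 15, 25, 33, 23, 12, 36]
arr[5]=33 <= 36: swap with position 5, array becomes [30, 28, 25, 15, 25, 33, 23, 12, 36]
arr[6]=23 <= 36: swap with position 6, array becomes [30, 28, 25, 15, 25, 33, 23, 12, 36]
arr[7]=12 <= 36: swap with position 7, array becomes [30, 28, 25, 15, 25, 33, 23, 12, 36]

Place pivot at position 8: [30, 28, 25, 15, 25, 33, 23, 12, 36]
Pivot position: 8

After partitioning with pivot 36, the array becomes [30, 28, 25, 15, 25, 33, 23, 12, 36]. The pivot is placed at index 8. All elements to the left of the pivot are <= 36, and all elements to the right are > 36.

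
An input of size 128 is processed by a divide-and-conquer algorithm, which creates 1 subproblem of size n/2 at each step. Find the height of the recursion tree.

For divide and conquer with division factor 2:

Problem sizes at each level:
Level 0: 128
Level 1: 64
Level 2: 32
Level 3: 16
Level 4: 8
Level 5: 4
Level 6: 2
Level 7: 1

The root is level 0 and the size-1 base case is level 7 (the tree spans levels 0 through 7, i.e. 8 levels counting the root), so the depth is the number of divisions: log_2(128) = 7

The recursion tree depth is log_2(128) = 7. At each level, the problem size is divided by 2, so it takes 7 divisions to reduce to a base case of size 1. The algorithm makes 1 recursive call at each level.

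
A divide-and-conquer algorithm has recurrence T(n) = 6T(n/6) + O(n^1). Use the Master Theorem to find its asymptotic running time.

Master Theorem for T(n) = 6T(n/6) + O(n^1):

a = 6, b = 6, c = 1
log_b(a) = log_6(6) = 1.0000

Case 2: c = 1 = log_6(6) = 1.0000
T(n) = O(n^1 log n) = O(n log n)

For T(n) = 6T(n/6) + O(n^1): log_6(6) = 1.0000. This is Case 2 of the Master Theorem (c = log_b(a), equal work at all levels), giving O(n log n).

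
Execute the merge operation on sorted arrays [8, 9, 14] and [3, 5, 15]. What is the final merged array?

Merging process:

Compare 8 vs 3: take 3 from right. Merged: [3]
Compare 8 vs 5: take 5 from right. Merged: [3, 5]
Compare 8 vs 15: take 8 from left. Merged: [3, 5, 8]
Compare 9 vs 15: take 9 from left. Merged: [3, 5, 8, 9]
Compare 14 vs 15: take 14 from left. Merged: [3, 5, 8, 9, 14]
Append remaining from right: [15]. Merged: [3, 5, 8, 9, 14, 15]

Final merged array: [3, 5, 8, 9, 14, 15]
Total comparisons: 5

The merged array is [3, 5, 8, 9, 14, 15], requiring 5 comparisons. The merge step runs in O(n) time where n is the total number of elements.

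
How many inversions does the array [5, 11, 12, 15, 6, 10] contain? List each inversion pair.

Finding inversions in [5, 11, 12, 15, 6, 10]:

(1, 4): arr[1]=11 > arr[4]=6
(1, 5): arr[1]=11 > arr[5]=10
(2, 4): arr[2]=12 > arr[4]=6
(2, 5): arr[2]=12 > arr[5]=10
(3, 4): arr[3]=15 > arr[4]=6
(3, 5): arr[3]=15 > arr[5]=10

Total inversions: 6

The array has 6 inversion(s): (1,4), (1,5), (2,4), (2,5), (3,4), (3,5). Each pair (i,j) satisfies i < j and arr[i] > arr[j].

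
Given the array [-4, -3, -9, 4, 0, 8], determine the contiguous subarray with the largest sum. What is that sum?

Using Kadane's algorithm on [-4, -3, -9, 4, 0, 8]:

Scanning through the array:
Position 1 (value -3): max_ending_here = -3, max_so_far = -3
Position 2 (value -9): max_ending_here = -9, max_so_far = -3
Position 3 (value 4): max_ending_here = 4, max_so_far = 4
Position 4 (value 0): max_ending_here = 4, max_so_far = 4
Position 5 (value 8): max_ending_here = 12, max_so_far = 12

Maximum subarray: [4, 0, 8]
Maximum sum: 12

The maximum subarray is [4, 0, 8] with sum 12. This subarray runs from index 3 to index 5.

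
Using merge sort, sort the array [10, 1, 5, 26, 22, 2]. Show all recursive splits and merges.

Merge sort trace:

Split: [10, 1, 5, 26, 22, 2] -> [10, 1, 5] and [26, 22, 2]
  Split: [10, 1, 5] -> [10] and [1, 5]
    Split: [1, 5] -> [1] and [5]
    Merge: [1] + [5] -> [1, 5]
  Merge: [10] + [1, 5] -> [1, 5, 10]
  Split: [26, 22, 2] -> [26] and [22, 2]
    Split: [22, 2] -> [22] and [2]
    Merge: [22] + [2] -> [2, 22]
  Merge: [26] + [2, 22] -> [2, 22, 26]
Merge: [1, 5, 10] + [2, 22, 26] -> [1, 2, 5, 10, 22, 26]

Final sorted array: [1, 2, 5, 10, 22, 26]

The merge sort proceeds by recursively splitting the array and merging sorted halves.
After all merges, the sorted array is [1, 2, 5, 10, 22, 26].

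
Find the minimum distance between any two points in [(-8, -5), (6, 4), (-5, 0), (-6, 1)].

Computing all pairwise distances among 4 points:

d((-8, -5), (6, 4)) = 16.6433
d((-8, -5), (-5, 0)) = 5.831
d((-8, -5), (-6, 1)) = 6.3246
d((6, 4), (-5, 0)) = 11.7047
d((6, 4), (-6, 1)) = 12.3693
d((-5, 0), (-6, 1)) = 1.4142 <-- minimum

Closest pair: (-5, 0) and (-6, 1) with distance 1.4142

The closest pair is (-5, 0) and (-6, 1) with Euclidean distance 1.4142. For 4 points, brute-force pairwise comparison is shown above. For large n, the divide-and-conquer algorithm (sort by x, recurse on halves, check the dividing strip) achieves O(n log n).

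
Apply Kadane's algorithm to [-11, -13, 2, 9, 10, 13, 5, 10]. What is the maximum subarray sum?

Using Kadane's algorithm on [-11, -13, 2, 9, 10, 13, 5, 10]:

Scanning through the array:
Position 1 (value -13): max_ending_here = -13, max_so_far = -11
Position 2 (value 2): max_ending_here = 2, max_so_far = 2
Position 3 (value 9): max_ending_here = 11, max_so_far = 11
Position 4 (value 10): max_ending_here = 21, max_so_far = 21
Position 5 (value 13): max_ending_here = 34, max_so_far = 34
Position 6 (value 5): max_ending_here = 39, max_so_far = 39
Position 7 (value 10): max_ending_here = 49, max_so_far = 49

Maximum subarray: [2, 9, 10, 13, 5, 10]
Maximum sum: 49

The maximum subarray is [2, 9, 10, 13, 5, 10] with sum 49. This subarray runs from index 2 to index 7.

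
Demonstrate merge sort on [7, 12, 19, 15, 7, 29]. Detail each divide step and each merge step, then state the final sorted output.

Merge sort trace:

Split: [7, 12, 19, 15, 7, 29] -> [7, 12, 19] and [15, 7, 29]
  Split: [7, 12, 19] -> [7] and [12, 19]
    Split: [12, 19] -> [12] and [19]
    Merge: [12] + [19] -> [12, 19]
  Merge: [7] + [12, 19] -> [7, 12, 19]
  Split: [15, 7, 29] -> [15] and [7, 29]
    Split: [7, 29] -> [7] and [29]
    Merge: [7] + [29] -> [7, 29]
  Merge: [15] + [7, 29] -> [7, 15, 29]
Merge: [7, 12, 19] + [7, 15, 29] -> [7, 7, 12, 15, 19, 29]

Final sorted array: [7, 7, 12, 15, 19, 29]

The merge sort proceeds by recursively splitting the array and merging sorted halves.
After all merges, the sorted array is [7, 7, 12, 15, 19, 29].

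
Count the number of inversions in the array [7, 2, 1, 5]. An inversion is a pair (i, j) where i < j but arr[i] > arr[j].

Finding inversions in [7, 2, 1, 5]:

(0, 1): arr[0]=7 > arr[1]=2
(0, 2): arr[0]=7 > arr[2]=1
(0, 3): arr[0]=7 > arr[3]=5
(1, 2): arr[1]=2 > arr[2]=1

Total inversions: 4

The array has 4 inversion(s): (0,1), (0,2), (0,3), (1,2). Each pair (i,j) satisfies i < j and arr[i] > arr[j].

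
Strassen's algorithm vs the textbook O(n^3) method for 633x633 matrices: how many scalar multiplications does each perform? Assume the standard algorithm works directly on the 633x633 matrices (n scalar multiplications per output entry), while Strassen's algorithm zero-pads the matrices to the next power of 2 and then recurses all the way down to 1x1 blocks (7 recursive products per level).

Matrix multiplication for 633x633 matrices:

Strassen's algorithm requires power-of-2 dimensions. Pad 633x633 to 1024x1024 (next power of 2).

Standard algorithm: 633^3 = 253636137 multiplications
Strassen's algorithm: 7^(log2(1024)) = 7^10 = 282475249 multiplications
Difference: 253636137 - 282475249 = -28839112 (Strassen uses MORE here due to padding overhead — for small or just-over-power-of-2 n, padding can outweigh the per-level savings)

Standard: 253636137 multiplications (633^3). Strassen: 282475249 multiplications (7^10, after padding to 1024x1024). Strassen reduces 8 recursive multiplications to 7 at each level.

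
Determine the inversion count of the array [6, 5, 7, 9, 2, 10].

Finding inversions in [6, 5, 7, 9, 2, 10]:

(0, 1): arr[0]=6 > arr[1]=5
(0, 4): arr[0]=6 > arr[4]=2
(1, 4): arr[1]=5 > arr[4]=2
(2, 4): arr[2]=7 > arr[4]=2
(3, 4): arr[3]=9 > arr[4]=2

Total inversions: 5

The array has 5 inversion(s): (0,1), (0,4), (1,4), (2,4), (3,4). Each pair (i,j) satisfies i < j and arr[i] > arr[j].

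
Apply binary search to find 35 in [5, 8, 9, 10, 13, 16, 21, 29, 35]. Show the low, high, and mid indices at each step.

Binary search for 35 in [5, 8, 9, 10, 13, 16, 21, 29, 35]:

lo=0, hi=8, mid=4, arr[mid]=13 -> 13 < 35, search right half
lo=5, hi=8, mid=6, arr[mid]=21 -> 21 < 35, search right half
lo=7, hi=8, mid=7, arr[mid]=29 -> 29 < 35, search right half
lo=8, hi=8, mid=8, arr[mid]=35 -> Found target at index 8!

Binary search finds 35 at index 8 after 4 comparisons. The search repeatedly halves the search space by comparing with the middle element.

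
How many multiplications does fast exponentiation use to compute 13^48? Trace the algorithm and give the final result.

Computing 13^48 by squaring (build up from 13^1; each line after the first costs one multiplication):

13^1 = 13
13^2 = (13^1)^2 = 13^2 = 169
13^3 = 13 * 13^2 = 13 * 169 = 2197
13^6 = (13^3)^2 = 2197^2 = 4826809
13^12 = (13^6)^2 = 4826809^2 = 23298085122481
13^24 = (13^12)^2 = 23298085122481^2 = 542800770374370512771595361
13^48 = (13^24)^2 = 542800770374370512771595361^2 = 294632676319010105335586872991323185304149065116720321

Result: 294632676319010105335586872991323185304149065116720321
Multiplications needed: 6 (6 lines after 13^1)

13^48 = 294632676319010105335586872991323185304149065116720321. Using exponentiation by squaring, this requires 6 multiplications. The key idea: if the exponent is even, square the half-power; if odd, multiply by the base once.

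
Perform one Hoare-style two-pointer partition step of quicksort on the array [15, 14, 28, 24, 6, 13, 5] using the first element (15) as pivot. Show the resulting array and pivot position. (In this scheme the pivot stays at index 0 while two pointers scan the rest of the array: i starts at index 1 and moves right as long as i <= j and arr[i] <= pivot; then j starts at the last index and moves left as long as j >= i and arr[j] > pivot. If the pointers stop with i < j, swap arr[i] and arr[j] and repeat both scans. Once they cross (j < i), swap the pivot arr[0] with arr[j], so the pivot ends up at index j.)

Hoare-style two-pointer partition with pivot = 15:

Initial array: [15, 14, 28, 24, 6, 13, 5]

Pointers start at i = 1, j = 6.
i stops at index 2 (arr[2]=28 > 15), j stops at index 6 (arr[6]=5 <= 15): swap arr[2] and arr[6], array becomes [15, 14, 5, 24, 6, 13, 28]
i stops at index 3 (arr[3]=24 > 15), j stops at index 5 (arr[5]=13 <= 15): swap arr[3] and arr[5], array becomes [15, 14, 5, 13, 6, 24, 28]
i ends at 5, j ends at 4: the pointers have crossed (j < i), so scanning stops.

Swap pivot arr[0] with arr[4] to place pivot at position 4: [6, 14, 5, 13, 15, 24, 28]
Pivot position: 4

After partitioning with pivot 15, the array becomes [6, 14, 5, 13, 15, 24, 28]. The pivot is placed at index 4. All elements to the left of the pivot are <= 15, and all elements to the right are > 15.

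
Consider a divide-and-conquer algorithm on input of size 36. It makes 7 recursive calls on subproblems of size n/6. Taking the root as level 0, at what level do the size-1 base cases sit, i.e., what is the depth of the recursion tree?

For divide and conquer with division factor 6:

Problem sizes at each level:
Level 0: 36
Level 1: 6
Level 2: 1

The root is level 0 and the size-1 base case is level 2 (the tree spans levels 0 through 2, i.e. 3 levels counting the root), so the depth is the number of divisions: log_6(36) = 2

The recursion tree depth is log_6(36) = 2. At each level, the problem size is divided by 6, so it takes 2 divisions to reduce to a base case of size 1. The algorithm makes 7 recursive calls at each level.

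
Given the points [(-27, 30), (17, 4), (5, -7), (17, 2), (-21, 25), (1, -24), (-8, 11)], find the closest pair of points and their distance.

Computing all pairwise distances among 7 points:

d((-27, 30), (17, 4)) = 51.1077
d((-27, 30), (5, -7)) = 48.9183
d((-27, 30), (17, 2)) = 52.1536
d((-27, 30), (-21, 25)) = 7.8102
d((-27, 30), (1, -24)) = 60.8276
d((-27, 30), (-8, 11)) = 26.8701
d((17, 4), (5, -7)) = 16.2788
d((17, 4), (17, 2)) = 2.0 <-- minimum
d((17, 4), (-21, 25)) = 43.4166
d((17, 4), (1, -24)) = 32.249
d((17, 4), (-8, 11)) = 25.9615
d((5, -7), (17, 2)) = 15.0
d((5, -7), (-21, 25)) = 41.2311
d((5, -7), (1, -24)) = 17.4642
d((5, -7), (-8, 11)) = 22.2036
d((17, 2), (-21, 25)) = 44.4185
d((17, 2), (1, -24)) = 30.5287
d((17, 2), (-8, 11)) = 26.5707
d((-21, 25), (1, -24)) = 53.7122
d((-21, 25), (-8, 11)) = 19.105
d((1, -24), (-8, 11)) = 36.1386

Closest pair: (17, 4) and (17, 2) with distance 2.0

The closest pair is (17, 4) and (17, 2) with Euclidean distance 2.0. For 7 points, brute-force pairwise comparison is shown above. For large n, the divide-and-conquer algorithm (sort by x, recurse on halves, check the dividing strip) achieves O(n log n).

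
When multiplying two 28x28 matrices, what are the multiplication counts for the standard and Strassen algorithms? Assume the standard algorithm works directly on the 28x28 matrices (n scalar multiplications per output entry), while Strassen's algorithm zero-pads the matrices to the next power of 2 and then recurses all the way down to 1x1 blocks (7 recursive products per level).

Matrix multiplication for 28x28 matrices:

Strassen's algorithm requires power-of-2 dimensions. Pad 28x28 to 32x32 (next power of 2).

Standard algorithm: 28^3 = 21952 multiplications
Strassen's algorithm: 7^(log2(32)) = 7^5 = 16807 multiplications
Savings: 21952 - 16807 = 5145 multiplications

Standard: 21952 multiplications (28^3). Strassen: 16807 multiplications (7^5, after padding to 32x32). Strassen reduces 8 recursive multiplications to 7 at each level.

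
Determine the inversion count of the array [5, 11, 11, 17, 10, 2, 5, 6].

Finding inversions in [5, 11, 11, 17, 10, 2, 5, 6]:

(0, 5): arr[0]=5 > arr[5]=2
(1, 4): arr[1]=11 > arr[4]=10
(1, 5): arr[1]=11 > arr[5]=2
(1, 6): arr[1]=11 > arr[6]=5
(1, 7): arr[1]=11 > arr[7]=6
(2, 4): arr[2]=11 > arr[4]=10
(2, 5): arr[2]=11 > arr[5]=2
(2, 6): arr[2]=11 > arr[6]=5
(2, 7): arr[2]=11 > arr[7]=6
(3, 4): arr[3]=17 > arr[4]=10
(3, 5): arr[3]=17 > arr[5]=2
(3, 6): arr[3]=17 > arr[6]=5
(3, 7): arr[3]=17 > arr[7]=6
(4, 5): arr[4]=10 > arr[5]=2
(4, 6): arr[4]=10 > arr[6]=5
(4, 7): arr[4]=10 > arr[7]=6

Total inversions: 16

The array has 16 inversion(s): (0,5), (1,4), (1,5), (1,6), (1,7), (2,4), (2,5), (2,6), (2,7), (3,4), (3,5), (3,6), (3,7), (4,5), (4,6), (4,7). Each pair (i,j) satisfies i < j and arr[i] > arr[j].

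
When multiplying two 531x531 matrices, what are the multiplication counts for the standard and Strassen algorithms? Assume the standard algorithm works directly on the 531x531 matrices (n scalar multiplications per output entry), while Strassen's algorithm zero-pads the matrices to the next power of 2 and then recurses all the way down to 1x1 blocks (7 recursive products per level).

Matrix multiplication for 531x531 matrices:

Strassen's algorithm requires power-of-2 dimensions. Pad 531x531 to 1024x1024 (next power of 2).

Standard algorithm: 531^3 = 149721291 multiplications
Strassen's algorithm: 7^(log2(1024)) = 7^10 = 282475249 multiplications
Difference: 149721291 - 282475249 = -132753958 (Strassen uses MORE here due to padding overhead — for small or just-over-power-of-2 n, padding can outweigh the per-level savings)

Standard: 149721291 multiplications (531^3). Strassen: 282475249 multiplications (7^10, after padding to 1024x1024). Strassen reduces 8 recursive multiplications to 7 at each level.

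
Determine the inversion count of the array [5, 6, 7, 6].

Finding inversions in [5, 6, 7, 6]:

(2, 3): arr[2]=7 > arr[3]=6

Total inversions: 1

The array has 1 inversion(s): (2,3). Each pair (i,j) satisfies i < j and arr[i] > arr[j].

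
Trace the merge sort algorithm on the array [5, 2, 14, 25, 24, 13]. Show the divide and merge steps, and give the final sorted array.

Merge sort trace:

Split: [5, 2, 14, 25, 24, 13] -> [5, 2, 14] and [25, 24, 13]
  Split: [5, 2, 14] -> [5] and [2, 14]
    Split: [2, 14] -> [2] and [14]
    Merge: [2] + [14] -> [2, 14]
  Merge: [5] + [2, 14] -> [2, 5, 14]
  Split: [25, 24, 13] -> [25] and [24, 13]
    Split: [24, 13] -> [24] and [13]
    Merge: [24] + [13] -> [13, 24]
  Merge: [25] + [13, 24] -> [13, 24, 25]
Merge: [2, 5, 14] + [13, 24, 25] -> [2, 5, 13, 14, 24, 25]

Final sorted array: [2, 5, 13, 14, 24, 25]

The merge sort proceeds by recursively splitting the array and merging sorted halves.
After all merges, the sorted array is [2, 5, 13, 14, 24, 25].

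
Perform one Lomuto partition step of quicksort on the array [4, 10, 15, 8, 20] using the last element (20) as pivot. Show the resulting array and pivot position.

Lomuto partition with pivot = 20:

Initial array: [4, 10, 15, 8, 20]

arr[0]=4 <= 20: swap with position 0, array becomes [4, 10, 15, 8, 20]
arr[1]=10 <= 20: swap with position 1, array becomes [4, 10, 15, 8, 20]
arr[2]=15 <= 20: swap with position 2, array becomes [4, 10, 15, 8, 20]
arr[3]=8 <= 20: swap with position 3, array becomes [4, 10, 15, 8, 20]

Place pivot at position 4: [4, 10, 15, 8, 20]
Pivot position: 4

After partitioning with pivot 20, the array becomes [4, 10, 15, 8, 20]. The pivot is placed at index 4. All elements to the left of the pivot are <= 20, and all elements to the right are > 20.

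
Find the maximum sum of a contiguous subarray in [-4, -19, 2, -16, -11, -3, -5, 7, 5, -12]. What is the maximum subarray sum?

Using Kadane's algorithm on [-4, -19, 2, -16, -11, -3, -5, 7, 5, -12]:

Scanning through the array:
Position 1 (value -19): max_ending_here = -19, max_so_far = -4
Position 2 (value 2): max_ending_here = 2, max_so_far = 2
Position 3 (value -16): max_ending_here = -14, max_so_far = 2
Position 4 (value -11): max_ending_here = -11, max_so_far = 2
Position 5 (value -3): max_ending_here = -3, max_so_far = 2
Position 6 (value -5): max_ending_here = -5, max_so_far = 2
Position 7 (value 7): max_ending_here = 7, max_so_far = 7
Position 8 (value 5): max_ending_here = 12, max_so_far = 12
Position 9 (value -12): max_ending_here = 0, max_so_far = 12

Maximum subarray: [7, 5]
Maximum sum: 12

The maximum subarray is [7, 5] with sum 12. This subarray runs from index 7 to index 8.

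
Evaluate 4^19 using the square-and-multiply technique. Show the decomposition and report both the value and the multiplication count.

Computing 4^19 by squaring (build up from 4^1; each line after the first costs one multiplication):

4^1 = 4
4^2 = (4^1)^2 = 4^2 = 16
4^4 = (4^2)^2 = 16^2 = 256
4^8 = (4^4)^2 = 256^2 = 65536
4^9 = 4 * 4^8 = 4 * 65536 = 262144
4^18 = (4^9)^2 = 262144^2 = 68719476736
4^19 = 4 * 4^18 = 4 * 68719476736 = 274877906944

Result: 274877906944
Multiplications needed: 6 (6 lines after 4^1)

4^19 = 274877906944. Using exponentiation by squaring, this requires 6 multiplications. The key idea: if the exponent is even, square the half-power; if odd, multiply by the base once.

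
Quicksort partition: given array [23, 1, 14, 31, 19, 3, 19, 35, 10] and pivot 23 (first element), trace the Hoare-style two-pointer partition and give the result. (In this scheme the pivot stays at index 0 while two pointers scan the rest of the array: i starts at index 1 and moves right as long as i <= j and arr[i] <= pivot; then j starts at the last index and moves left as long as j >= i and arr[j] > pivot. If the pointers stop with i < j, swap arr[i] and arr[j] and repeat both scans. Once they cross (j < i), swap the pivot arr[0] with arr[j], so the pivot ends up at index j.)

Hoare-style two-pointer partition with pivot = 23:

Initial array: [23, 1, 14, 31, 19, 3, 19, 35, 10]

Pointers start at i = 1, j = 8.
i stops at index 3 (arr[3]=31 > 23), j stops at index 8 (arr[8]=10 <= 23): swap arr[3] and arr[8], array becomes [23, 1, 14, 10, 19, 3, 19, 35, 31]
i ends at 7, j ends at 6: the pointers have crossed (j < i), so scanning stops.

Swap pivot arr[0] with arr[6] to place pivot at position 6: [19, 1, 14, 10, 19, 3, 23, 35, 31]
Pivot position: 6

After partitioning with pivot 23, the array becomes [19, 1, 14, 10, 19, 3, 23, 35, 31]. The pivot is placed at index 6. All elements to the left of the pivot are <= 23, and all elements to the right are > 23.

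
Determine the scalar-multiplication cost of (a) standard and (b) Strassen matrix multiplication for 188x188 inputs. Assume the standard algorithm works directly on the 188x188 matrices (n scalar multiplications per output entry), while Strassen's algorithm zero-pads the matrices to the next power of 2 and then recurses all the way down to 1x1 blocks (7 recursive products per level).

Matrix multiplication for 188x188 matrices:

Strassen's algorithm requires power-of-2 dimensions. Pad 188x188 to 256x256 (next power of 2).

Standard algorithm: 188^3 = 6644672 multiplications
Strassen's algorithm: 7^(log2(256)) = 7^8 = 5764801 multiplications
Savings: 6644672 - 5764801 = 879871 multiplications

Standard: 6644672 multiplications (188^3). Strassen: 5764801 multiplications (7^8, after padding to 256x256). Strassen reduces 8 recursive multiplications to 7 at each level.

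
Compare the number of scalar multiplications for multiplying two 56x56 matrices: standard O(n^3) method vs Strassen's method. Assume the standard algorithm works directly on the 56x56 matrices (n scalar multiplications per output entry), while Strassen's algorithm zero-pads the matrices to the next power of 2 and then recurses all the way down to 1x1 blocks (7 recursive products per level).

Matrix multiplication for 56x56 matrices:

Strassen's algorithm requires power-of-2 dimensions. Pad 56x56 to 64x64 (next power of 2).

Standard algorithm: 56^3 = 175616 multiplications
Strassen's algorithm: 7^(log2(64)) = 7^6 = 117649 multiplications
Savings: 175616 - 117649 = 57967 multiplications

Standard: 175616 multiplications (56^3). Strassen: 117649 multiplications (7^6, after padding to 64x64). Strassen reduces 8 recursive multiplications to 7 at each level.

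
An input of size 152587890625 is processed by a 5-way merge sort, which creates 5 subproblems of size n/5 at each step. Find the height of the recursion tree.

For divide and conquer with division factor 5:

Problem sizes at each level:
Level 0: 152587890625
Level 1: 30517578125
Level 2: 6103515625
Level 3: 1220703125
Level 4: 244140625
Level 5: 48828125
Level 6: 9765625
Level 7: 1953125
Level 8: 390625
Level 9: 78125
Level 10: 15625
Level 11: 3125
Level 12: 625
Level 13: 125
Level 14: 25
Level 15: 5
Level 16: 1

The root is level 0 and the size-1 base case is level 16 (the tree spans levels 0 through 16, i.e. 17 levels counting the root), so the depth is the number of divisions: log_5(152587890625) = 16

The recursion tree depth is log_5(152587890625) = 16. At each level, the problem size is divided by 5, so it takes 16 divisions to reduce to a base case of size 1. The algorithm makes 5 recursive calls at each level.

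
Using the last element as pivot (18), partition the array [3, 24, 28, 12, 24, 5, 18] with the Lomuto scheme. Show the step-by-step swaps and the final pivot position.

Lomuto partition with pivot = 18:

Initial array: [3, 24, 28, 12, 24, 5, 18]

arr[0]=3 <= 18: swap with position 0, array becomes [3, 24, 28, 12, 24, 5, 18]
arr[1]=24 > 18: no swap
arr[2]=28 > 18: no swap
arr[3]=12 <= 18: swap with position 1, array becomes [3, 12, 28, 24, 24, 5, 18]
arr[4]=24 > 18: no swap
arr[5]=5 <= 18: swap with position 2, array becomes [3, 12, 5, 24, 24, 28, 18]

Place pivot at position 3: [3, 12, 5, 18, 24, 28, 24]
Pivot position: 3

After partitioning with pivot 18, the array becomes [3, 12, 5, 18, 24, 28, 24]. The pivot is placed at index 3. All elements to the left of the pivot are <= 18, and all elements to the right are > 18.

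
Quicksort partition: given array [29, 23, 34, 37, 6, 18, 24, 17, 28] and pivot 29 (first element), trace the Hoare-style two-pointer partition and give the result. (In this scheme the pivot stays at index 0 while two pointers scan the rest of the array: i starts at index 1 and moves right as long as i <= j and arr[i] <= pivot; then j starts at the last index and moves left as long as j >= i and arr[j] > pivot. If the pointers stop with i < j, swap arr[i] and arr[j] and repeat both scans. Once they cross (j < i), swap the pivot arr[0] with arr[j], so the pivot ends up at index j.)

Hoare-style two-pointer partition with pivot = 29:

Initial array: [29, 23, 34, 37, 6, 18, 24, 17, 28]

Pointers start at i = 1, j = 8.
i stops at index 2 (arr[2]=34 > 29), j stops at index 8 (arr[8]=28 <= 29): swap arr[2] and arr[8], array becomes [29, 23, 28, 37, 6, 18, 24, 17, 34]
i stops at index 3 (arr[3]=37 > 29), j stops at index 7 (arr[7]=17 <= 29): swap arr[3] and arr[7], array becomes [29, 23, 28, 17, 6, 18, 24, 37, 34]
i ends at 7, j ends at 6: the pointers have crossed (j < i), so scanning stops.

Swap pivot arr[0] with arr[6] to place pivot at position 6: [24, 23, 28, 17, 6, 18, 29, 37, 34]
Pivot position: 6

After partitioning with pivot 29, the array becomes [24, 23, 28, 17, 6, 18, 29, 37, 34]. The pivot is placed at index 6. All elements to the left of the pivot are <= 29, and all elements to the right are > 29.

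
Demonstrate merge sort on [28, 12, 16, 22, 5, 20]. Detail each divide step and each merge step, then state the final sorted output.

Merge sort trace:

Split: [28, 12, 16, 22, 5, 20] -> [28, 12, 16] and [22, 5, 20]
  Split: [28, 12, 16] -> [28] and [12, 16]
    Split: [12, 16] -> [12] and [16]
    Merge: [12] + [16] -> [12, 16]
  Merge: [28] + [12, 16] -> [12, 16, 28]
  Split: [22, 5, 20] -> [22] and [5, 20]
    Split: [5, 20] -> [5] and [20]
    Merge: [5] + [20] -> [5, 20]
  Merge: [22] + [5, 20] -> [5, 20, 22]
Merge: [12, 16, 28] + [5, 20, 22] -> [5, 12, 16, 20, 22, 28]

Final sorted array: [5, 12, 16, 20, 22, 28]

The merge sort proceeds by recursively splitting the array and merging sorted halves.
After all merges, the sorted array is [5, 12, 16, 20, 22, 28].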